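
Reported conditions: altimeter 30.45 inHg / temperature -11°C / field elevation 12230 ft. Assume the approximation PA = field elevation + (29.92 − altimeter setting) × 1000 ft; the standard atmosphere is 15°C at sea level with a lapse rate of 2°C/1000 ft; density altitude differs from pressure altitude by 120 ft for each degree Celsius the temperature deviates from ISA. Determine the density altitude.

Pressure altitude = 12230 + (29.92 − 30.45) × 1000 = 12230 + (-530) = 11700 ft.
ISA temperature at 11700 ft = 15 − 2 × (11700/1000) = -8.4°C.
ISA deviation = -11 − (-8.4) = -2.6°C.
Density altitude = 11700 + 120 × (-2.6) = 11388 ft.

11388 ft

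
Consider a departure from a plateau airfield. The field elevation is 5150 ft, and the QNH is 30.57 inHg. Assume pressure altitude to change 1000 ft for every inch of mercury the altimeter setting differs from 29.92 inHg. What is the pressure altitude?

Pressure correction = (29.92 − 30.57) × 1000 = -650 ft.
Pressure altitude = 5150 + (-650) = 4500 ft.

4500 ft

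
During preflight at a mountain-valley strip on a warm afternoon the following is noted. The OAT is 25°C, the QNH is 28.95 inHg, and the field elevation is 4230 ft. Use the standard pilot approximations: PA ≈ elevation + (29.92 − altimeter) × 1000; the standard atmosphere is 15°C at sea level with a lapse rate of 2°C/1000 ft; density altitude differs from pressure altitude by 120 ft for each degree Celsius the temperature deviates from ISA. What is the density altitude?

7648 ft

Pressure altitude = 4230 + (29.92 − 28.95) × 1000 = 4230 + (+970) = 5200 ft.
ISA temperature at 5200 ft = 15 − 2 × (5200/1000) = 4.6°C.
ISA deviation = 25 − 4.6 = +20.4°C.
Density altitude = 5200 + 120 × (20.4) = 7648 ft.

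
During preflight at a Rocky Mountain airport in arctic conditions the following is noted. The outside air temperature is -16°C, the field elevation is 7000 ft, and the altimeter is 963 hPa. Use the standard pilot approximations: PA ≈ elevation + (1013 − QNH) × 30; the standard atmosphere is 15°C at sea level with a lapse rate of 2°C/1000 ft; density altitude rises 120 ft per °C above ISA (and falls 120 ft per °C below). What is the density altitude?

Pressure altitude = 7000 + (1013 − 963) × 30 = 7000 + (+1500) = 8500 ft.
ISA temperature at 8500 ft = 15 − 2 × (8500/1000) = -2°C.
ISA deviation = -16 − (-2) = -14°C.
Density altitude = 8500 + 120 × (-14) = 6820 ft.

6820 ft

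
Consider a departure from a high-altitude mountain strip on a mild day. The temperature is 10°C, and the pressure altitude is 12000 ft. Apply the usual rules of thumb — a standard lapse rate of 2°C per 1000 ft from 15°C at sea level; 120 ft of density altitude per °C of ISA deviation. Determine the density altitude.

14280 ft

ISA temperature at 12000 ft = 15 − 2 × (12000/1000) = -9°C.
ISA deviation = 10 − (-9) = +19°C.
Density altitude = 12000 + 120 × (19) = 12000 + (+2280) = 14280 ft.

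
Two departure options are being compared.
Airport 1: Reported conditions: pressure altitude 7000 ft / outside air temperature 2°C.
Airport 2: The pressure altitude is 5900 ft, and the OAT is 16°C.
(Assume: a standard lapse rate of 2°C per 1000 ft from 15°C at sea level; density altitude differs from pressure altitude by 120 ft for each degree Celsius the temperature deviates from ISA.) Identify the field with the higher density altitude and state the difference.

Airport 2 by 316 ft

Airport 1: ISA temp = 1°C, deviation +1°C, DA = 7000 + 120 × 1 = 7120 ft.
Airport 2: ISA temp = 3.2°C, deviation +12.8°C, DA = 5900 + 120 × 12.8 = 7436 ft.
Airport 2 is higher by 7436 − 7120 = 316 ft.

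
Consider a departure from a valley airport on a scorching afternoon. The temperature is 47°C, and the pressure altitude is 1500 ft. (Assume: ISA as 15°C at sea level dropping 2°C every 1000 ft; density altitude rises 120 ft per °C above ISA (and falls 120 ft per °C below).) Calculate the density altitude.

ISA temperature at 1500 ft = 15 − 2 × (1500/1000) = 12°C.
ISA deviation = 47 − 12 = +35°C.
Density altitude = 1500 + 120 × (35) = 1500 + (+4200) = 5700 ft.

5700 ft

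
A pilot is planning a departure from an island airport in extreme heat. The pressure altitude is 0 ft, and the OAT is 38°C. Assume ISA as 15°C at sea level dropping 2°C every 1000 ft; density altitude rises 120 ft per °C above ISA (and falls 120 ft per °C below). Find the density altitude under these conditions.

ISA temperature at 0 ft = 15 − 2 × (0/1000) = 15°C.
ISA deviation = 38 − 15 = +23°C.
Density altitude = 0 + 120 × (23) = 0 + (+2760) = 2760 ft.

2760 ft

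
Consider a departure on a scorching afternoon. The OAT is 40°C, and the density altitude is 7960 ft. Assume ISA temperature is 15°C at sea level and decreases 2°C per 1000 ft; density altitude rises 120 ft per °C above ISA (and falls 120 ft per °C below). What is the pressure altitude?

DA = PA + 120 × (OAT − (15 − 2·PA/1000)) = PA + 120·OAT − 1800 + 0.24·PA = 1.24·PA + 120·OAT − 1800.
So 1.24·PA = 7960 − 120 × 40 + 1800 = 4960.
PA = 4960 / 1.24 = 4000 ft.

4000 ft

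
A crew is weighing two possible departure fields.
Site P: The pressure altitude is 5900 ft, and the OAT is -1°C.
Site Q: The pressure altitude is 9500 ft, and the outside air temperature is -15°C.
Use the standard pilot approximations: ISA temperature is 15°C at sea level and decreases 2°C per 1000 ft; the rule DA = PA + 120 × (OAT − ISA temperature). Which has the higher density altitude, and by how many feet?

Site Q by 2784 ft

Site P: ISA temp = 3.2°C, deviation -4.2°C, DA = 5900 + 120 × (-4.2) = 5396 ft.
Site Q: ISA temp = -4°C, deviation -11°C, DA = 9500 + 120 × (-11) = 8180 ft.
Site Q is higher by 8180 − 5396 = 2784 ft.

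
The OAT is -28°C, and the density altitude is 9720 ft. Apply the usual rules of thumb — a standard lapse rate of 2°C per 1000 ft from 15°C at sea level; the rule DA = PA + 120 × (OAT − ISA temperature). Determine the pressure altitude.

DA = PA + 120 × (OAT − (15 − 2·PA/1000)) = PA + 120·OAT − 1800 + 0.24·PA = 1.24·PA + 120·OAT − 1800.
So 1.24·PA = 9720 − 120 × (-28) + 1800 = 14880.
PA = 14880 / 1.24 = 12000 ft.

12000 ft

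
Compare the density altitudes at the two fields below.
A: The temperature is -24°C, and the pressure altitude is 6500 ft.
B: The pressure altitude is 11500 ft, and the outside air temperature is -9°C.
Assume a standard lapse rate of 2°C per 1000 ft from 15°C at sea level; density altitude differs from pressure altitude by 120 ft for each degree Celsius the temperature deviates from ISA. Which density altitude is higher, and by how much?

B by 8000 ft

A: ISA temp = 2°C, deviation -26°C, DA = 6500 + 120 × (-26) = 3380 ft.
B: ISA temp = -8°C, deviation -1°C, DA = 11500 + 120 × (-1) = 11380 ft.
B is higher by 11380 − 3380 = 8000 ft.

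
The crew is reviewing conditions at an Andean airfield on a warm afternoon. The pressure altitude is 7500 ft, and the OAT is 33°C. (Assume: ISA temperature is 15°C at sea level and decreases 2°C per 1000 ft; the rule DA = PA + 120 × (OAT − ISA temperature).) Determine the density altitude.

11460 ft

ISA temperature at 7500 ft = 15 − 2 × (7500/1000) = 0°C.
ISA deviation = 33 − 0 = +33°C.
Density altitude = 7500 + 120 × (33) = 7500 + (+3960) = 11460 ft.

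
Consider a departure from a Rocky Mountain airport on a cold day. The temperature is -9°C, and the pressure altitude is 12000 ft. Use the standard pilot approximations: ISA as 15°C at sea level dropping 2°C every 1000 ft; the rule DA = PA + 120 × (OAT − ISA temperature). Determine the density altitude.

ISA temperature at 12000 ft = 15 − 2 × (12000/1000) = -9°C.
ISA deviation = -9 − (-9) = 0°C.
Density altitude = 12000 + 120 × (0) = 12000 + (0) = 12000 ft.

12000 ft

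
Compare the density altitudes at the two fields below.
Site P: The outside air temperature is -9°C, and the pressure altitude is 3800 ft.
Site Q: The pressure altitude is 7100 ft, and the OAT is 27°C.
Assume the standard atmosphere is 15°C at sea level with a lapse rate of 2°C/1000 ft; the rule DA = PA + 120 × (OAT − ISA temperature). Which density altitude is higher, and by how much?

Site Q by 8412 ft

Site P: ISA temp = 7.4°C, deviation -16.4°C, DA = 3800 + 120 × (-16.4) = 1832 ft.
Site Q: ISA temp = 0.8°C, deviation +26.2°C, DA = 7100 + 120 × 26.2 = 10244 ft.
Site Q is higher by 10244 − 1832 = 8412 ft.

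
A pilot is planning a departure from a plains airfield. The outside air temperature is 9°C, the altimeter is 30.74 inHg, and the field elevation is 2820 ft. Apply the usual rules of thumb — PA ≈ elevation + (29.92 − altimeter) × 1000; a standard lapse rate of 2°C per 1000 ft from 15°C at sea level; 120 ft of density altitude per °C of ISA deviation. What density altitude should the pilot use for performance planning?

Pressure altitude = 2820 + (29.92 − 30.74) × 1000 = 2820 + (-820) = 2000 ft.
ISA temperature at 2000 ft = 15 − 2 × (2000/1000) = 11°C.
ISA deviation = 9 − 11 = -2°C.
Density altitude = 2000 + 120 × (-2) = 1760 ft.

1760 ft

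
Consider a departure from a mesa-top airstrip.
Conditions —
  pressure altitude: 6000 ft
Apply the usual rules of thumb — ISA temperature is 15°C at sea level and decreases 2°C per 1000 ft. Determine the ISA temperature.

3°C

ISA temperature = 15 − 2 × (6000/1000) = 15 − 12 = 3°C.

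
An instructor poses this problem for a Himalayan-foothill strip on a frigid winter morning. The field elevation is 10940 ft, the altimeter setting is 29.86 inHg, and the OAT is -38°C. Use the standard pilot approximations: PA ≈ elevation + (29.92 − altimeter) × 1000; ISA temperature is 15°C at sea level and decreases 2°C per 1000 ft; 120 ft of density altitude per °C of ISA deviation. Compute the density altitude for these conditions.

Pressure altitude = 10940 + (29.92 − 29.86) × 1000 = 10940 + (+60) = 11000 ft.
ISA temperature at 11000 ft = 15 − 2 × (11000/1000) = -7°C.
ISA deviation = -38 − (-7) = -31°C.
Density altitude = 11000 + 120 × (-31) = 7280 ft.

7280 ft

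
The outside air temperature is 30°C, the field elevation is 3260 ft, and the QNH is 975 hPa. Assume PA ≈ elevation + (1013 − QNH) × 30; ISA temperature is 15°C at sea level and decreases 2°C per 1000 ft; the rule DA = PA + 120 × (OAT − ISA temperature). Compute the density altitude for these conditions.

7256 ft

Pressure altitude = 3260 + (1013 − 975) × 30 = 3260 + (+1140) = 4400 ft.
ISA temperature at 4400 ft = 15 − 2 × (4400/1000) = 6.2°C.
ISA deviation = 30 − 6.2 = +23.8°C.
Density altitude = 4400 + 120 × (23.8) = 7256 ft.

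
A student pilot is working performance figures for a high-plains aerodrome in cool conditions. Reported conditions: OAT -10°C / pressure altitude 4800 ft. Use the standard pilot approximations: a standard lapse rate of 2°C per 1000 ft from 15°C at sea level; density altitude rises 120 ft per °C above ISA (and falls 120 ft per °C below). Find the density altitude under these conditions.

ISA temperature at 4800 ft = 15 − 2 × (4800/1000) = 5.4°C.
ISA deviation = -10 − 5.4 = -15.4°C.
Density altitude = 4800 + 120 × (-15.4) = 4800 + (-1848) = 2952 ft.

2952 ft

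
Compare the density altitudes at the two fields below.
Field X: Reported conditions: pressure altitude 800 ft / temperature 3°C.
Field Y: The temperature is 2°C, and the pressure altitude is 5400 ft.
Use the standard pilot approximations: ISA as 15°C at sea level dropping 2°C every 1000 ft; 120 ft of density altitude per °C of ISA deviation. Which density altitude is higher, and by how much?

Field X: ISA temp = 13.4°C, deviation -10.4°C, DA = 800 + 120 × (-10.4) = -448 ft.
Field Y: ISA temp = 4.2°C, deviation -2.2°C, DA = 5400 + 120 × (-2.2) = 5136 ft.
Field Y is higher by 5136 − (-448) = 5584 ft.

Field Y by 5584 ft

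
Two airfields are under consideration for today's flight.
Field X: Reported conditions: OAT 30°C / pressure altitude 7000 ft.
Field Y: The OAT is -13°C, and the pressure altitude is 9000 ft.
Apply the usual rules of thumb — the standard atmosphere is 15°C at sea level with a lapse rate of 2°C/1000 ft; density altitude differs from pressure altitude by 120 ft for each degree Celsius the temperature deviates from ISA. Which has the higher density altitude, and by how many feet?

Field X by 2680 ft

Field X: ISA temp = 1°C, deviation +29°C, DA = 7000 + 120 × 29 = 10480 ft.
Field Y: ISA temp = -3°C, deviation -10°C, DA = 9000 + 120 × (-10) = 7800 ft.
Field X is higher by 10480 − 7800 = 2680 ft.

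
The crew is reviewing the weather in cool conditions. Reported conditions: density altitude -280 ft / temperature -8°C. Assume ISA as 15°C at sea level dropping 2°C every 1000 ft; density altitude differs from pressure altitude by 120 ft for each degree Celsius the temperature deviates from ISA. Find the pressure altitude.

DA = PA + 120 × (OAT − (15 − 2·PA/1000)) = PA + 120·OAT − 1800 + 0.24·PA = 1.24·PA + 120·OAT − 1800.
So 1.24·PA = -280 − 120 × (-8) + 1800 = 2480.
PA = 2480 / 1.24 = 2000 ft.

2000 ft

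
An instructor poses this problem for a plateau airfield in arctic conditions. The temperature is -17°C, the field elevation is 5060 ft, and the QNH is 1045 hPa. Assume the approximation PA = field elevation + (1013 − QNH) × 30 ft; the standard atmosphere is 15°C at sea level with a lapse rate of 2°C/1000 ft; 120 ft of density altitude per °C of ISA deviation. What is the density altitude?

1244 ft

Pressure altitude = 5060 + (1013 − 1045) × 30 = 5060 + (-960) = 4100 ft.
ISA temperature at 4100 ft = 15 − 2 × (4100/1000) = 6.8°C.
ISA deviation = -17 − 6.8 = -23.8°C.
Density altitude = 4100 + 120 × (-23.8) = 1244 ft.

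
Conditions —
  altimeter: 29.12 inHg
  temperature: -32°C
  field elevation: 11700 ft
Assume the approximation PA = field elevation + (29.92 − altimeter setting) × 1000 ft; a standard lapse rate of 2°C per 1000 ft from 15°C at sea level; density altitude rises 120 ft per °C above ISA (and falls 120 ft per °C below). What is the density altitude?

Pressure altitude = 11700 + (29.92 − 29.12) × 1000 = 11700 + (+800) = 12500 ft.
ISA temperature at 12500 ft = 15 − 2 × (12500/1000) = -10°C.
ISA deviation = -32 − (-10) = -22°C.
Density altitude = 12500 + 120 × (-22) = 9860 ft.

9860 ft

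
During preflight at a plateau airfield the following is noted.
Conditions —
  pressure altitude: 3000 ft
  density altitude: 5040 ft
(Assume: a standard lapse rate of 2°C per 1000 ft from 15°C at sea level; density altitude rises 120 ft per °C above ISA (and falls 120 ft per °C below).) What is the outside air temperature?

26°C

Density altitude − pressure altitude = 5040 − 3000 = +2040 ft.
At 120 ft/°C that is an ISA deviation of 2040/120 = +17°C.
ISA temperature at 3000 ft = 15 − 2 × (3000/1000) = 9°C.
OAT = ISA + deviation = 9 + (+17) = 26°C.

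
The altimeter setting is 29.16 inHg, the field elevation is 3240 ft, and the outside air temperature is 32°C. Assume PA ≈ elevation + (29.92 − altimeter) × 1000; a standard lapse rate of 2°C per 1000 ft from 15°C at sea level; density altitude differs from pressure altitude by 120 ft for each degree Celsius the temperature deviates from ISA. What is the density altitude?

Pressure altitude = 3240 + (29.92 − 29.16) × 1000 = 3240 + (+760) = 4000 ft.
ISA temperature at 4000 ft = 15 − 2 × (4000/1000) = 7°C.
ISA deviation = 32 − 7 = +25°C.
Density altitude = 4000 + 120 × (25) = 7000 ft.

7000 ft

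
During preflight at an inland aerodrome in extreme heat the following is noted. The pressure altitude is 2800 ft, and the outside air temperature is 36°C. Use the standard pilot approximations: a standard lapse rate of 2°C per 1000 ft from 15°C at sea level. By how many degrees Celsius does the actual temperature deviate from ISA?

ISA+26.6°C

ISA temperature at 2800 ft = 15 − 2 × (2800/1000) = 9.4°C.
Deviation = OAT − ISA = 36 − 9.4 = +26.6°C.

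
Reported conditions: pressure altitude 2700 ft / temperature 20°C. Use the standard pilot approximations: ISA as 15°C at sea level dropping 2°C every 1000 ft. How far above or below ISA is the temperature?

ISA+10.4°C

ISA temperature at 2700 ft = 15 − 2 × (2700/1000) = 9.6°C.
Deviation = OAT − ISA = 20 − 9.6 = +10.4°C.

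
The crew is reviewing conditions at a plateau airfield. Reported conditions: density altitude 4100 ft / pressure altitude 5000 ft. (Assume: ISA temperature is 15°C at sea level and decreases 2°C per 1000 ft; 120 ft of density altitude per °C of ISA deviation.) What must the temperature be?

-2.5°C

Density altitude − pressure altitude = 4100 − 5000 = -900 ft.
At 120 ft/°C that is an ISA deviation of -900/120 = -7.5°C.
ISA temperature at 5000 ft = 15 − 2 × (5000/1000) = 5°C.
OAT = ISA + deviation = 5 + (-7.5) = -2.5°C.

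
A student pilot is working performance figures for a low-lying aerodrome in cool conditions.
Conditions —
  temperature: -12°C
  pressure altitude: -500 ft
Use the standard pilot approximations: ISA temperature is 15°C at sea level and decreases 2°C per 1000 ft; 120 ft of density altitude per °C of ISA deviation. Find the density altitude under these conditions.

-3860 ft

ISA temperature at -500 ft = 15 − 2 × (-500/1000) = 16°C.
ISA deviation = -12 − 16 = -28°C.
Density altitude = -500 + 120 × (-28) = -500 + (-3360) = -3860 ft.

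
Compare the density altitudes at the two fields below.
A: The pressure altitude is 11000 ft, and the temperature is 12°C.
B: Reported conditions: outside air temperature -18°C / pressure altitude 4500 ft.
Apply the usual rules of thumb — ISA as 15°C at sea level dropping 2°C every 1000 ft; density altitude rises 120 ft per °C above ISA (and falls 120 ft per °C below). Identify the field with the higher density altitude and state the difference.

A: ISA temp = -7°C, deviation +19°C, DA = 11000 + 120 × 19 = 13280 ft.
B: ISA temp = 6°C, deviation -24°C, DA = 4500 + 120 × (-24) = 1620 ft.
A is higher by 13280 − 1620 = 11660 ft.

A by 11660 ft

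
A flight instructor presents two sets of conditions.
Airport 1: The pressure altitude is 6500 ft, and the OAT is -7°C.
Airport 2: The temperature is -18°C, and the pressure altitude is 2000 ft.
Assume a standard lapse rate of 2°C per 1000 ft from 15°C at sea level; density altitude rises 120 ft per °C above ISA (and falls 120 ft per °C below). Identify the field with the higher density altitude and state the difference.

Airport 1 by 6900 ft

Airport 1: ISA temp = 2°C, deviation -9°C, DA = 6500 + 120 × (-9) = 5420 ft.
Airport 2: ISA temp = 11°C, deviation -29°C, DA = 2000 + 120 × (-29) = -1480 ft.
Airport 1 is higher by 5420 − (-1480) = 6900 ft.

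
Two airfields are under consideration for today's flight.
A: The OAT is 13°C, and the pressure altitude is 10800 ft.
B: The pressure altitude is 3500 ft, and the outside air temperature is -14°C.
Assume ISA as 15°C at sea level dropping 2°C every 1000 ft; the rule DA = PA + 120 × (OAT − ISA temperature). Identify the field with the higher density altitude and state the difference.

A by 12292 ft

A: ISA temp = -6.6°C, deviation +19.6°C, DA = 10800 + 120 × 19.6 = 13152 ft.
B: ISA temp = 8°C, deviation -22°C, DA = 3500 + 120 × (-22) = 860 ft.
A is higher by 13152 − 860 = 12292 ft.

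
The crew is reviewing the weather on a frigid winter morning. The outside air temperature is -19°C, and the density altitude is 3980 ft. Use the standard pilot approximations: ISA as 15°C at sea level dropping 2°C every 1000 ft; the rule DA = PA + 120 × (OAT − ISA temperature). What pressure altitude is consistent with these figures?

DA = PA + 120 × (OAT − (15 − 2·PA/1000)) = PA + 120·OAT − 1800 + 0.24·PA = 1.24·PA + 120·OAT − 1800.
So 1.24·PA = 3980 − 120 × (-19) + 1800 = 8060.
PA = 8060 / 1.24 = 6500 ft.

6500 ft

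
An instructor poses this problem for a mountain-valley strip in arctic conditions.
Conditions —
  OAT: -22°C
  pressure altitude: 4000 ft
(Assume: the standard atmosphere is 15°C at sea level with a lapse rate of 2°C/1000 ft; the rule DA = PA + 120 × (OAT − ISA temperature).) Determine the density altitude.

ISA temperature at 4000 ft = 15 − 2 × (4000/1000) = 7°C.
ISA deviation = -22 − 7 = -29°C.
Density altitude = 4000 + 120 × (-29) = 4000 + (-3480) = 520 ft.

520 ft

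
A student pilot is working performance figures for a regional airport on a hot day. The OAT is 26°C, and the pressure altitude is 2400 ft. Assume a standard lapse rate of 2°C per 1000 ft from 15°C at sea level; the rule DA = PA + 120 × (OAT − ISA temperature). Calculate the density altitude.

ISA temperature at 2400 ft = 15 − 2 × (2400/1000) = 10.2°C.
ISA deviation = 26 − 10.2 = +15.8°C.
Density altitude = 2400 + 120 × (15.8) = 2400 + (+1896) = 4296 ft.

4296 ft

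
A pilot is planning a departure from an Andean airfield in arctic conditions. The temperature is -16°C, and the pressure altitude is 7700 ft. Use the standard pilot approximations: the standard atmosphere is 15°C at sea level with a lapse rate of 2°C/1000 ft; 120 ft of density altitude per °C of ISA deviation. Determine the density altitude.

ISA temperature at 7700 ft = 15 − 2 × (7700/1000) = -0.4°C.
ISA deviation = -16 − (-0.4) = -15.6°C.
Density altitude = 7700 + 120 × (-15.6) = 7700 + (-1872) = 5828 ft.

5828 ft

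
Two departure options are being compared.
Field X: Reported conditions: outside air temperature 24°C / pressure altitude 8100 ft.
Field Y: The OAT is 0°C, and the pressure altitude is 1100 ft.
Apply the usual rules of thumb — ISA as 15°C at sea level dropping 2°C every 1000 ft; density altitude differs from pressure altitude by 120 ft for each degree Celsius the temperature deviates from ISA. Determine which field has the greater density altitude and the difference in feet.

Field X: ISA temp = -1.2°C, deviation +25.2°C, DA = 8100 + 120 × 25.2 = 11124 ft.
Field Y: ISA temp = 12.8°C, deviation -12.8°C, DA = 1100 + 120 × (-12.8) = -436 ft.
Field X is higher by 11124 − (-436) = 11560 ft.

Field X by 11560 ft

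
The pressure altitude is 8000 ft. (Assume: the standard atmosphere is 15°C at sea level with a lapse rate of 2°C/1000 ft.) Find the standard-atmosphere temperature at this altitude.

-1°C

ISA temperature = 15 − 2 × (8000/1000) = 15 − 16 = -1°C.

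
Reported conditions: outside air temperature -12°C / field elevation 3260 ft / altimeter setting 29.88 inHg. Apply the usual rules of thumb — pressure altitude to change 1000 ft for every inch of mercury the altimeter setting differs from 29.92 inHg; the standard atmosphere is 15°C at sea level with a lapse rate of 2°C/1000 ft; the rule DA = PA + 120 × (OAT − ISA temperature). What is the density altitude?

Pressure altitude = 3260 + (29.92 − 29.88) × 1000 = 3260 + (+40) = 3300 ft.
ISA temperature at 3300 ft = 15 − 2 × (3300/1000) = 8.4°C.
ISA deviation = -12 − 8.4 = -20.4°C.
Density altitude = 3300 + 120 × (-20.4) = 852 ft.

852 ft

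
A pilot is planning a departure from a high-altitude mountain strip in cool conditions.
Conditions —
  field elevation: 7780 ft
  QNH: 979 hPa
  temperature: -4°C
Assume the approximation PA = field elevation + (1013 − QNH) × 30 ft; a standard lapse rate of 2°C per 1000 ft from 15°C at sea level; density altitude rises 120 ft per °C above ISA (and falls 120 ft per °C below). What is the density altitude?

Pressure altitude = 7780 + (1013 − 979) × 30 = 7780 + (+1020) = 8800 ft.
ISA temperature at 8800 ft = 15 − 2 × (8800/1000) = -2.6°C.
ISA deviation = -4 − (-2.6) = -1.4°C.
Density altitude = 8800 + 120 × (-1.4) = 8632 ft.

8632 ft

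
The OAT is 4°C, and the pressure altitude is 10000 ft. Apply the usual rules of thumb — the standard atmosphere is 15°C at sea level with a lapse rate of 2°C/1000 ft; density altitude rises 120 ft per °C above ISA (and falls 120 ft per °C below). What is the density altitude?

ISA temperature at 10000 ft = 15 − 2 × (10000/1000) = -5°C.
ISA deviation = 4 − (-5) = +9°C.
Density altitude = 10000 + 120 × (9) = 10000 + (+1080) = 11080 ft.

11080 ft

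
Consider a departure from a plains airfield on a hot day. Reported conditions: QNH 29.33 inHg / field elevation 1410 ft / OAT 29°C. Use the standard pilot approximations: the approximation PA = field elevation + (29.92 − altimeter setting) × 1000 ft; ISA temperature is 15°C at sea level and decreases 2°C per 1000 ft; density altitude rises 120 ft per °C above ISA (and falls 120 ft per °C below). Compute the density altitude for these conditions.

4160 ft

Pressure altitude = 1410 + (29.92 − 29.33) × 1000 = 1410 + (+590) = 2000 ft.
ISA temperature at 2000 ft = 15 − 2 × (2000/1000) = 11°C.
ISA deviation = 29 − 11 = +18°C.
Density altitude = 2000 + 120 × (18) = 4160 ft.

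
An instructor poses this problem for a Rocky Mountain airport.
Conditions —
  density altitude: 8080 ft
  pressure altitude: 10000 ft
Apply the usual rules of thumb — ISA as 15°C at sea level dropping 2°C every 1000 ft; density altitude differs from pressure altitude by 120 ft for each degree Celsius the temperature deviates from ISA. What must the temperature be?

-21°C

Density altitude − pressure altitude = 8080 − 10000 = -1920 ft.
At 120 ft/°C that is an ISA deviation of -1920/120 = -16°C.
ISA temperature at 10000 ft = 15 − 2 × (10000/1000) = -5°C.
OAT = ISA + deviation = -5 + (-16) = -21°C.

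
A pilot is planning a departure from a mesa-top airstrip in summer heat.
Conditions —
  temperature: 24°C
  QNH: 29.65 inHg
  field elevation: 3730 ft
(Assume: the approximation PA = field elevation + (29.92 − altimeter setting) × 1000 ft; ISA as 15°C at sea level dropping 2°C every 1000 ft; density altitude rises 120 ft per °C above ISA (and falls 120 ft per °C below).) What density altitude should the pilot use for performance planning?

6040 ft

Pressure altitude = 3730 + (29.92 − 29.65) × 1000 = 3730 + (+270) = 4000 ft.
ISA temperature at 4000 ft = 15 − 2 × (4000/1000) = 7°C.
ISA deviation = 24 − 7 = +17°C.
Density altitude = 4000 + 120 × (17) = 6040 ft.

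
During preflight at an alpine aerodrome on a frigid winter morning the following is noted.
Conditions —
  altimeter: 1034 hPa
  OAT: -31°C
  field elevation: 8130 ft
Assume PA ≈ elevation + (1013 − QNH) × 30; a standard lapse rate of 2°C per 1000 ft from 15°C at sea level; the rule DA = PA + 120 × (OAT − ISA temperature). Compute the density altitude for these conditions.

3780 ft

Pressure altitude = 8130 + (1013 − 1034) × 30 = 8130 + (-630) = 7500 ft.
ISA temperature at 7500 ft = 15 − 2 × (7500/1000) = 0°C.
ISA deviation = -31 − 0 = -31°C.
Density altitude = 7500 + 120 × (-31) = 3780 ft.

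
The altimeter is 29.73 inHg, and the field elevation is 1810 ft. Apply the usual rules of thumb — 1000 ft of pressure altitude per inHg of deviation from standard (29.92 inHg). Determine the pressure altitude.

2000 ft

Pressure correction = (29.92 − 29.73) × 1000 = +190 ft.
Pressure altitude = 1810 + (+190) = 2000 ft.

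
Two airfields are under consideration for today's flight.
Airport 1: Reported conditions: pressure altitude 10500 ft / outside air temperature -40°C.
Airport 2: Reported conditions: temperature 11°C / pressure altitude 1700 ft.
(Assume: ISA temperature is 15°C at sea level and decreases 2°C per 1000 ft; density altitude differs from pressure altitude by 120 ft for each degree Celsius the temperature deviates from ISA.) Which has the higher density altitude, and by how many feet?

Airport 1: ISA temp = -6°C, deviation -34°C, DA = 10500 + 120 × (-34) = 6420 ft.
Airport 2: ISA temp = 11.6°C, deviation -0.6°C, DA = 1700 + 120 × (-0.6) = 1628 ft.
Airport 1 is higher by 6420 − 1628 = 4792 ft.

Airport 1 by 4792 ft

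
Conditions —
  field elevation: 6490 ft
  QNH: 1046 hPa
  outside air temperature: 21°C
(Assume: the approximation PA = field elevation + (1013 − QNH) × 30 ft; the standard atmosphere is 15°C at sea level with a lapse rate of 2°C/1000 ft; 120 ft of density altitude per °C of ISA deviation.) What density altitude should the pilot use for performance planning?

Pressure altitude = 6490 + (1013 − 1046) × 30 = 6490 + (-990) = 5500 ft.
ISA temperature at 5500 ft = 15 − 2 × (5500/1000) = 4°C.
ISA deviation = 21 − 4 = +17°C.
Density altitude = 5500 + 120 × (17) = 7540 ft.

7540 ft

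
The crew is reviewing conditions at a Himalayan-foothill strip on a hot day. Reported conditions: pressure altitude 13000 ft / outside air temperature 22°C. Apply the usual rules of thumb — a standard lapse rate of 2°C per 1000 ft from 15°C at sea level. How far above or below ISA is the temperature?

ISA+33°C

ISA temperature at 13000 ft = 15 − 2 × (13000/1000) = -11°C.
Deviation = OAT − ISA = 22 − (-11) = +33°C.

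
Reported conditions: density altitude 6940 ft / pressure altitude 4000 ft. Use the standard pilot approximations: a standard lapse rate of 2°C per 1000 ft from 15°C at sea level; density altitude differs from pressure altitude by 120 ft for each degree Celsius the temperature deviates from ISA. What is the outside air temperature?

Density altitude − pressure altitude = 6940 − 4000 = +2940 ft.
At 120 ft/°C that is an ISA deviation of 2940/120 = +24.5°C.
ISA temperature at 4000 ft = 15 − 2 × (4000/1000) = 7°C.
OAT = ISA + deviation = 7 + (+24.5) = 31.5°C.

31.5°C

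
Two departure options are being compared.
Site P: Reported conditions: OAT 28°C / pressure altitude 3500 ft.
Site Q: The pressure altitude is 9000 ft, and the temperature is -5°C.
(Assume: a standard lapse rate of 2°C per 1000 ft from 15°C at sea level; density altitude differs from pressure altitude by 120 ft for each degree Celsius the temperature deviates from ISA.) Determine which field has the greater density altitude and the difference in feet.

Site P: ISA temp = 8°C, deviation +20°C, DA = 3500 + 120 × 20 = 5900 ft.
Site Q: ISA temp = -3°C, deviation -2°C, DA = 9000 + 120 × (-2) = 8760 ft.
Site Q is higher by 8760 − 5900 = 2860 ft.

Site Q by 2860 ft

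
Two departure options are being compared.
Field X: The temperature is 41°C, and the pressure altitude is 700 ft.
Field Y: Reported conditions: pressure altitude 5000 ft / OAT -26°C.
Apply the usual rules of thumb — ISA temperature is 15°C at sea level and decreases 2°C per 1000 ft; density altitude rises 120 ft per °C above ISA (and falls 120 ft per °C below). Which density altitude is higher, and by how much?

Field X by 2708 ft

Field X: ISA temp = 13.6°C, deviation +27.4°C, DA = 700 + 120 × 27.4 = 3988 ft.
Field Y: ISA temp = 5°C, deviation -31°C, DA = 5000 + 120 × (-31) = 1280 ft.
Field X is higher by 3988 − 1280 = 2708 ft.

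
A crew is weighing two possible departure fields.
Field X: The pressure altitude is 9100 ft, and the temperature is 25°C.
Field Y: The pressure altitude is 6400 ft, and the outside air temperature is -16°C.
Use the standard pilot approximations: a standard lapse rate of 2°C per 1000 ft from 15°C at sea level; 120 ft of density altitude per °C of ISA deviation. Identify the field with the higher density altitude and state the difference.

Field X: ISA temp = -3.2°C, deviation +28.2°C, DA = 9100 + 120 × 28.2 = 12484 ft.
Field Y: ISA temp = 2.2°C, deviation -18.2°C, DA = 6400 + 120 × (-18.2) = 4216 ft.
Field X is higher by 12484 − 4216 = 8268 ft.

Field X by 8268 ft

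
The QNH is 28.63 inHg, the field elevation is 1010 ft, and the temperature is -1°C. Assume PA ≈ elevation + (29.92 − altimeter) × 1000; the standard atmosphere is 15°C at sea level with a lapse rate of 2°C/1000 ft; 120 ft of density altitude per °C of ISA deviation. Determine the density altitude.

932 ft

Pressure altitude = 1010 + (29.92 − 28.63) × 1000 = 1010 + (+1290) = 2300 ft.
ISA temperature at 2300 ft = 15 − 2 × (2300/1000) = 10.4°C.
ISA deviation = -1 − 10.4 = -11.4°C.
Density altitude = 2300 + 120 × (-11.4) = 932 ft.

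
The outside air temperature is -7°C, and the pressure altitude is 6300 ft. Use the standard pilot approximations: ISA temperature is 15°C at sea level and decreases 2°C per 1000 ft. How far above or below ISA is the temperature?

ISA temperature at 6300 ft = 15 − 2 × (6300/1000) = 2.4°C.
Deviation = OAT − ISA = -7 − 2.4 = -9.4°C.

ISA-9.4°C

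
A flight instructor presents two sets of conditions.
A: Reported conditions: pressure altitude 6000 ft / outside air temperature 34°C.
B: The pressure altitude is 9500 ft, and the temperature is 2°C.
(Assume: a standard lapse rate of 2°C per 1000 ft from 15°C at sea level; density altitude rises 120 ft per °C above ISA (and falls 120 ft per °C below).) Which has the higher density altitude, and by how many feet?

A: ISA temp = 3°C, deviation +31°C, DA = 6000 + 120 × 31 = 9720 ft.
B: ISA temp = -4°C, deviation +6°C, DA = 9500 + 120 × 6 = 10220 ft.
B is higher by 10220 − 9720 = 500 ft.

B by 500 ft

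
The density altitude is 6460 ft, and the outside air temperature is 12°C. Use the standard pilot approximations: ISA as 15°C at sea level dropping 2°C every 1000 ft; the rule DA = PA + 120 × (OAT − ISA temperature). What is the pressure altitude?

5500 ft

DA = PA + 120 × (OAT − (15 − 2·PA/1000)) = PA + 120·OAT − 1800 + 0.24·PA = 1.24·PA + 120·OAT − 1800.
So 1.24·PA = 6460 − 120 × 12 + 1800 = 6820.
PA = 6820 / 1.24 = 5500 ft.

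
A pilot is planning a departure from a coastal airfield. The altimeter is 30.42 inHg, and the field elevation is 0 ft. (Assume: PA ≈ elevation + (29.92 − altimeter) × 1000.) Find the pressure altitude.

-500 ft

Pressure correction = (29.92 − 30.42) × 1000 = -500 ft.
Pressure altitude = 0 + (-500) = -500 ft.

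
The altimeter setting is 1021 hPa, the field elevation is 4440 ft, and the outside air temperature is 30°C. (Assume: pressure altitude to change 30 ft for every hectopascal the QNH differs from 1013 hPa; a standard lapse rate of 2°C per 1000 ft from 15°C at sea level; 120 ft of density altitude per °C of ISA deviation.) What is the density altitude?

Pressure altitude = 4440 + (1013 − 1021) × 30 = 4440 + (-240) = 4200 ft.
ISA temperature at 4200 ft = 15 − 2 × (4200/1000) = 6.6°C.
ISA deviation = 30 − 6.6 = +23.4°C.
Density altitude = 4200 + 120 × (23.4) = 7008 ft.

7008 ft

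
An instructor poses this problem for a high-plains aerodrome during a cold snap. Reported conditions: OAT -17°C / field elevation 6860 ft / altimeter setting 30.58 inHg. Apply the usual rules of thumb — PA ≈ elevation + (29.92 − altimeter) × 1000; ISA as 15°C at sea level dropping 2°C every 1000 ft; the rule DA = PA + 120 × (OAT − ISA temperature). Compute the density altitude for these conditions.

3848 ft

Pressure altitude = 6860 + (29.92 − 30.58) × 1000 = 6860 + (-660) = 6200 ft.
ISA temperature at 6200 ft = 15 − 2 × (6200/1000) = 2.6°C.
ISA deviation = -17 − 2.6 = -19.6°C.
Density altitude = 6200 + 120 × (-19.6) = 3848 ft.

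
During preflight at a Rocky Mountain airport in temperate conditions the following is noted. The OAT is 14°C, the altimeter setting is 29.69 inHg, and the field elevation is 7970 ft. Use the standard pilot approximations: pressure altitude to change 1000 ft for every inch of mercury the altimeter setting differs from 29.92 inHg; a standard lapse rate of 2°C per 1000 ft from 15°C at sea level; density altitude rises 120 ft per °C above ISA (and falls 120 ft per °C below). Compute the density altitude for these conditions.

10048 ft

Pressure altitude = 7970 + (29.92 − 29.69) × 1000 = 7970 + (+230) = 8200 ft.
ISA temperature at 8200 ft = 15 − 2 × (8200/1000) = -1.4°C.
ISA deviation = 14 − (-1.4) = +15.4°C.
Density altitude = 8200 + 120 × (15.4) = 10048 ft.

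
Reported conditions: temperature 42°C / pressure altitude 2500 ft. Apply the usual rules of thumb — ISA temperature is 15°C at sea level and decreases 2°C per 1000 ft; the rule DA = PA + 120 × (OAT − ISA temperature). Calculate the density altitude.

ISA temperature at 2500 ft = 15 − 2 × (2500/1000) = 10°C.
ISA deviation = 42 − 10 = +32°C.
Density altitude = 2500 + 120 × (32) = 2500 + (+3840) = 6340 ft.

6340 ft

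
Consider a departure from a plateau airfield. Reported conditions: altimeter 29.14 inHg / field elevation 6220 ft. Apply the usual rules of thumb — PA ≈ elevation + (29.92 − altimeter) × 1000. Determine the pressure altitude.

7000 ft

Pressure correction = (29.92 − 29.14) × 1000 = +780 ft.
Pressure altitude = 6220 + (+780) = 7000 ft.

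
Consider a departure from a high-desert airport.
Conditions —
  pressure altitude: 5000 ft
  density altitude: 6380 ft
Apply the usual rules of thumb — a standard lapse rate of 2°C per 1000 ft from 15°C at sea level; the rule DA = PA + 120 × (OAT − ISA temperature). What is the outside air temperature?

16.5°C

Density altitude − pressure altitude = 6380 − 5000 = +1380 ft.
At 120 ft/°C that is an ISA deviation of 1380/120 = +11.5°C.
ISA temperature at 5000 ft = 15 − 2 × (5000/1000) = 5°C.
OAT = ISA + deviation = 5 + (+11.5) = 16.5°C.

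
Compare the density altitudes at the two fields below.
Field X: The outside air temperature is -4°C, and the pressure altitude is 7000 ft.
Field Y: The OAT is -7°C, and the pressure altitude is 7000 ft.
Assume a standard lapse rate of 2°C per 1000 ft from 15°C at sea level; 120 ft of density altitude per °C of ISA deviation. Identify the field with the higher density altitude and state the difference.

Field X by 360 ft

Field X: ISA temp = 1°C, deviation -5°C, DA = 7000 + 120 × (-5) = 6400 ft.
Field Y: ISA temp = 1°C, deviation -8°C, DA = 7000 + 120 × (-8) = 6040 ft.
Field X is higher by 6400 − 6040 = 360 ft.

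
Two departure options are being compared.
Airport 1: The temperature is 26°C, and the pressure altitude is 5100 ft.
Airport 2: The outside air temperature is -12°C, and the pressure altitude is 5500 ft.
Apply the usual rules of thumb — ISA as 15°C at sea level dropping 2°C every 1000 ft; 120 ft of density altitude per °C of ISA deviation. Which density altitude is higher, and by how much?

Airport 1 by 4064 ft

Airport 1: ISA temp = 4.8°C, deviation +21.2°C, DA = 5100 + 120 × 21.2 = 7644 ft.
Airport 2: ISA temp = 4°C, deviation -16°C, DA = 5500 + 120 × (-16) = 3580 ft.
Airport 1 is higher by 7644 − 3580 = 4064 ft.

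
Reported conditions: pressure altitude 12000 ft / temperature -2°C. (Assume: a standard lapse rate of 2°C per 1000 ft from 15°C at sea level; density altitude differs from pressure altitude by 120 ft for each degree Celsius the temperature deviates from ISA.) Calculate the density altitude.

12840 ft

ISA temperature at 12000 ft = 15 − 2 × (12000/1000) = -9°C.
ISA deviation = -2 − (-9) = +7°C.
Density altitude = 12000 + 120 × (7) = 12000 + (+840) = 12840 ft.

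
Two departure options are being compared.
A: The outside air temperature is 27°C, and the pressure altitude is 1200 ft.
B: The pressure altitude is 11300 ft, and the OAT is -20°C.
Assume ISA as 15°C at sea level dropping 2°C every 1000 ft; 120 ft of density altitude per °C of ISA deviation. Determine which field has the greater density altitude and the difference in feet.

A: ISA temp = 12.6°C, deviation +14.4°C, DA = 1200 + 120 × 14.4 = 2928 ft.
B: ISA temp = -7.6°C, deviation -12.4°C, DA = 11300 + 120 × (-12.4) = 9812 ft.
B is higher by 9812 − 2928 = 6884 ft.

B by 6884 ft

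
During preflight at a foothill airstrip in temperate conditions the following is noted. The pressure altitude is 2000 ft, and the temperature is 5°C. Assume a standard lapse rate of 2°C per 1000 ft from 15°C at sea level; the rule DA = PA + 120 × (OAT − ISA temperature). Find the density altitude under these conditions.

ISA temperature at 2000 ft = 15 − 2 × (2000/1000) = 11°C.
ISA deviation = 5 − 11 = -6°C.
Density altitude = 2000 + 120 × (-6) = 2000 + (-720) = 1280 ft.

1280 ft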